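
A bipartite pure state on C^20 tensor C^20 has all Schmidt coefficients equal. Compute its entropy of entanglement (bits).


For a maximally entangled state in d x d:
S = log2(d) = log2(20)
= 4.3219

4.3219


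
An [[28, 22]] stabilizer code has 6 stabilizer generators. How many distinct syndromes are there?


Each stabilizer generator gives a binary (+1 or -1) measurement outcome.
With 6 independent generators:
Total syndromes = 2^6
= 64

64


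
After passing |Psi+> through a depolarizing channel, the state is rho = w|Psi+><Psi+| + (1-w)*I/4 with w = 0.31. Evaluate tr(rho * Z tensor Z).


|Psi+> = (|01> + |10>)/sqrt(2)
For the pure Bell state, <Z_A Z_B> = -1 (Bell-state Pauli correlator).
The maximally-mixed part I/4 has tr(I/4 * P tensor P) = 0 for any traceless Pauli P.
So <Z_A Z_B>_rho = w * (-1) + (1 - w) * 0
= 0.31 * (-1)
= -0.3100

-0.3100


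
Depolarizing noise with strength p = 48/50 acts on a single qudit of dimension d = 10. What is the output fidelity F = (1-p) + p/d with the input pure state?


F = (1-p) + p/d
= (1 - 0.9600) + 0.9600/10
= 0.0400 + 0.0960
= 0.1360

0.1360


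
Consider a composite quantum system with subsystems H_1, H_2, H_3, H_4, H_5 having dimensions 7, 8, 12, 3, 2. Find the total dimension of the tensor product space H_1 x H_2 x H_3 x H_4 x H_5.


dim(H_1 x H_2 x H_3 x H_4 x H_5) = 7 * 8 * 12 * 3 * 2
= 56 * 12 * 3 * 2
= 672 * 3 * 2
= 2016 * 2
= 4032

4032


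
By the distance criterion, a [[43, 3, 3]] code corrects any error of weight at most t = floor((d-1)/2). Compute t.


Code parameters: [[43, 3, 3]], distance d = 3.
Number of correctable errors = floor((d-1)/2)
= floor((3 - 1)/2)
= floor(2/2)
= 1

1


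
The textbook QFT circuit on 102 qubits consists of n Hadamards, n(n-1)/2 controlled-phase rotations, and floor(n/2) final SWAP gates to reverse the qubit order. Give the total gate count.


Hadamard gates: 102
Controlled rotations: n*(n-1)/2 = 102*101/2 = 5151
SWAP gates: floor(n/2) = floor(102/2) = 51
Total = 102 + 5151 + 51
= 5304

5304


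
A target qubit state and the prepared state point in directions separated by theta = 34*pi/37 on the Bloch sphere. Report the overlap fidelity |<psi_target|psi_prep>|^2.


For states separated by angle theta on Bloch sphere:
F = cos^2(theta/2)
theta = 34*pi/37 = 2.8869
theta/2 = 1.4434
cos(theta/2) = 0.1270
F = 0.0161

0.0161


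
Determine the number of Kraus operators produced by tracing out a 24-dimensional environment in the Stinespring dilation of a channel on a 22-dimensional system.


Tracing out the environment in an orthonormal basis {|i>_E} gives Kraus operators K_i = <i|_E U |0>_E.
Number of Kraus operators = dim(H_env) = d_env
= 24

24


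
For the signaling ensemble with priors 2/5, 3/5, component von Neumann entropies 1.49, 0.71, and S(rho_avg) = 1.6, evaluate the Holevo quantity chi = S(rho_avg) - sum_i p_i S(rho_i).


chi = S(rho) - sum_i p_i * S(rho_i)
Weighted entropy = 2/5 * 1.49 + 3/5 * 0.71
= 1.0220
chi = 1.6 - 1.0220
= 0.5780

0.5780


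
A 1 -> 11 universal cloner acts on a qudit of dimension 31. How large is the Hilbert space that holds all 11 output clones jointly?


Output space = H^(tensor 11) where dim(H) = 31
dim = 31^11
= 961 (after 2 factors)
= 29791 (after 3 factors)
= 923521 (after 4 factors)
= 28629151 (after 5 factors)
= 887503681 (after 6 factors)
= 27512614111 (after 7 factors)
= 852891037441 (after 8 factors)
= 26439622160671 (after 9 factors)
= 819628286980801 (after 10 factors)
= 25408476896404831 (after 11 factors)
= 25408476896404831

25408476896404831


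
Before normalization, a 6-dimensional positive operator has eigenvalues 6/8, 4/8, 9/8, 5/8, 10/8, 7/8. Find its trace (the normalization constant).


tr(M) = sum of eigenvalues
= 6/8 + 4/8 + 9/8 + 5/8 + 10/8 + 7/8
= 41/8
= 5.1250

5.1250


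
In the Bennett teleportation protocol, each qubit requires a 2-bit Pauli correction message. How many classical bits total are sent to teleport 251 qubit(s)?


Quantum teleportation requires 2 classical bits per qubit teleported.
251 qubit(s) -> 2 * 251 = 502 classical bits

502


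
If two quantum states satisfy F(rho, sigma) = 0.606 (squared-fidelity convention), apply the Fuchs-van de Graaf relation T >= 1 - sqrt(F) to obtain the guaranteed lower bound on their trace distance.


Fuchs-van de Graaf (squared-fidelity convention): 1 - sqrt(F) <= T <= sqrt(1 - F).
Lower bound: T >= 1 - sqrt(F)
sqrt(F) = sqrt(0.606) = 0.7785
T >= 1 - 0.7785
T >= 0.2215

0.2215


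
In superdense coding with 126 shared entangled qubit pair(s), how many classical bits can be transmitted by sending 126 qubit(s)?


Superdense coding allows 2 classical bits per shared entangled pair.
126 pair(s) -> 2 * 126 = 252 classical bits

252


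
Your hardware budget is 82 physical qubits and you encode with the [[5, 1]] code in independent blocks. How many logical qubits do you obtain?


Each code block uses 5 physical qubits for 1 logical qubit(s).
Number of complete blocks = floor(82 / 5) = 16
Logical qubits = 16 * 1
= 16

16


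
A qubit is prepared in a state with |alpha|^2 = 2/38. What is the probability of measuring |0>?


|alpha|^2 = 2/38 = 0.0526
|beta|^2 = 1 - 2/38 = 36/38 = 0.9474
P(|0>) = |alpha|^2 = 0.0526

0.0526


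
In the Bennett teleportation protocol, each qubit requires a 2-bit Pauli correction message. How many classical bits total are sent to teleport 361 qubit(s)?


Quantum teleportation requires 2 classical bits per qubit teleported.
361 qubit(s) -> 2 * 361 = 722 classical bits

722


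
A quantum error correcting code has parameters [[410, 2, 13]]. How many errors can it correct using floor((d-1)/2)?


Code parameters: [[410, 2, 13]], distance d = 13.
Number of correctable errors = floor((d-1)/2)
= floor((13 - 1)/2)
= floor(12/2)
= 6

6


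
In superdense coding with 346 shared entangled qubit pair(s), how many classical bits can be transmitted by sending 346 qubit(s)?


Superdense coding allows 2 classical bits per shared entangled pair.
346 pair(s) -> 2 * 346 = 692 classical bits

692


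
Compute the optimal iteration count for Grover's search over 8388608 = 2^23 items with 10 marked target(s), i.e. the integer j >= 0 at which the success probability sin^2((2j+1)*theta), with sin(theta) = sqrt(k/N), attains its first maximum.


After j Grover iterations the success probability is P(j) = sin^2((2j+1)*theta), where sin(theta) = sqrt(k/N).
N = 2^23 = 8388608, k = 10
sin(theta) = sqrt(k/N) = 0.001091830067
theta = arcsin(sqrt(k/N)) = 0.001091830284 rad
P(j) reaches its first maximum when (2j+1)*theta is as close as possible to pi/2, i.e. j = round(pi/(4*theta) - 1/2).
pi/(4*theta) - 1/2 = 718.8409
(For comparison, the common estimate pi/4 * sqrt(N/k) = 719.3410; the exact maximiser is used here.)
Optimal iterations = 719

719


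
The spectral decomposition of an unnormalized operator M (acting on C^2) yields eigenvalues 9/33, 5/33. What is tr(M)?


tr(M) = sum of eigenvalues
= 9/33 + 5/33
= 14/33
= 0.4242

0.4242


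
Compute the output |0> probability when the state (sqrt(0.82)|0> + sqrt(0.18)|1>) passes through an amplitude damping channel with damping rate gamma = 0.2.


For amplitude damping with parameter gamma on state sqrt(a)|0> + sqrt(b)|1>:
alpha^2 = 0.82, beta^2 = 0.18
P(|0>) = alpha^2 + gamma * beta^2
= 0.82 + 0.2 * 0.18
= 0.82 + 0.0360
= 0.8560

0.8560


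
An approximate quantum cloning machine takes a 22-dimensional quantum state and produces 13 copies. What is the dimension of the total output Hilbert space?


Output space = H^(tensor 13) where dim(H) = 22
dim = 22^13
= 484 (after 2 factors)
= 10648 (after 3 factors)
= 234256 (after 4 factors)
= 5153632 (after 5 factors)
= 113379904 (after 6 factors)
= 2494357888 (after 7 factors)
= 54875873536 (after 8 factors)
= 1207269217792 (after 9 factors)
= 26559922791424 (after 10 factors)
= 584318301411328 (after 11 factors)
= 12855002631049216 (after 12 factors)
= 282810057883082752 (after 13 factors)
= 282810057883082752

282810057883082752


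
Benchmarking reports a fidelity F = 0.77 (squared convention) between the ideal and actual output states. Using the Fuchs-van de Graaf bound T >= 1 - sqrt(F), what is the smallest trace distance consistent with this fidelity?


Fuchs-van de Graaf (squared-fidelity convention): 1 - sqrt(F) <= T <= sqrt(1 - F).
Lower bound: T >= 1 - sqrt(F)
sqrt(F) = sqrt(0.77) = 0.8775
T >= 1 - 0.8775
T >= 0.1225

0.1225


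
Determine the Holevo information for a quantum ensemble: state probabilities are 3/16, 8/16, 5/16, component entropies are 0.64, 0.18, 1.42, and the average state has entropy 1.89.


chi = S(rho) - sum_i p_i * S(rho_i)
Weighted entropy = 3/16 * 0.64 + 8/16 * 0.18 + 5/16 * 1.42
= 0.6537
chi = 1.89 - 0.6537
= 1.2363

1.2363


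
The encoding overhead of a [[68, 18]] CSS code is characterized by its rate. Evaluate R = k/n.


Code rate R = k/n
= 18/68
= 0.2647

0.2647


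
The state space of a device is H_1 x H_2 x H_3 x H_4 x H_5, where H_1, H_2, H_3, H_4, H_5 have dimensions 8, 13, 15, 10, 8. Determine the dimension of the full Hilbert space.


dim(H_1 x H_2 x H_3 x H_4 x H_5) = 8 * 13 * 15 * 10 * 8
= 104 * 15 * 10 * 8
= 1560 * 10 * 8
= 15600 * 8
= 124800

124800


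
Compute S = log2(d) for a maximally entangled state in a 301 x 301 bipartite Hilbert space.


For a maximally entangled state in d x d:
S = log2(d) = log2(301)
= 8.2336

8.2336


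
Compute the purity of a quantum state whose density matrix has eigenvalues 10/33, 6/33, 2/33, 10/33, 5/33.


tr(rho^2) = sum of eigenvalues squared
= (10/33)^2 + (6/33)^2 + (2/33)^2 + (10/33)^2 + (5/33)^2
= (100 + 36 + 4 + 100 + 25) / 1089
= 265/1089
= 0.2433

0.2433


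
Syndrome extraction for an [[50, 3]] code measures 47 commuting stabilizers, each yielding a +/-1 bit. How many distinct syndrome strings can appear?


Each stabilizer generator gives a binary (+1 or -1) measurement outcome.
With 47 independent generators:
Total syndromes = 2^47
= 140737488355328

140737488355328


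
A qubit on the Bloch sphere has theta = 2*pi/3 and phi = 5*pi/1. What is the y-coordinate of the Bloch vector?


theta = 2.0944, phi = 15.7080
r_y = sin(theta)*sin(phi) = 0.8660 * 0.0000
r_y = 0.0000

0.0000


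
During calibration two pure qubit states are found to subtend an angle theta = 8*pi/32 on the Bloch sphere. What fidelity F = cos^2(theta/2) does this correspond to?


For states separated by angle theta on Bloch sphere:
F = cos^2(theta/2)
theta = 8*pi/32 = 0.7854
theta/2 = 0.3927
cos(theta/2) = 0.9239
F = 0.8536

0.8536


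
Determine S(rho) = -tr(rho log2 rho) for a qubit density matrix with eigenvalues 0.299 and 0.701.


S = -p*log2(p) - (1-p)*log2(1-p)
p = 0.2990, 1-p = 0.7010
= -0.2990 * log2(0.2990) - 0.7010 * log2(0.7010)
= -(-0.5208) - (-0.3593)
= 0.8801

0.8801


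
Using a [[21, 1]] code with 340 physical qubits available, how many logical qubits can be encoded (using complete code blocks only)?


Each code block uses 21 physical qubits for 1 logical qubit(s).
Number of complete blocks = floor(340 / 21) = 16
Logical qubits = 16 * 1
= 16

16


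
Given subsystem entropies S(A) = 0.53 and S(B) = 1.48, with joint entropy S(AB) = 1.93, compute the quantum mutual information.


I(A:B) = S(A) + S(B) - S(AB)
= 0.53 + 1.48 - 1.93
= 0.0800

0.0800


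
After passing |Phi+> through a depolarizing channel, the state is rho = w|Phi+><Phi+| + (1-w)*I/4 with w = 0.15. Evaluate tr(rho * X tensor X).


|Phi+> = (|00> + |11>)/sqrt(2)
For the pure Bell state, <X_A X_B> = +1 (Bell-state Pauli correlator).
The maximally-mixed part I/4 has tr(I/4 * P tensor P) = 0 for any traceless Pauli P.
So <X_A X_B>_rho = w * (+1) + (1 - w) * 0
= 0.15 * (+1)
= 0.1500

0.1500


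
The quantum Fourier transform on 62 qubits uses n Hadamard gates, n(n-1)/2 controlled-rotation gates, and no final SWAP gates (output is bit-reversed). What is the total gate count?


Hadamard gates: 62
Controlled rotations: n*(n-1)/2 = 62*61/2 = 1891
SWAP gates: 0 (omitted)
Total = 62 + 1891
= 1953

1953


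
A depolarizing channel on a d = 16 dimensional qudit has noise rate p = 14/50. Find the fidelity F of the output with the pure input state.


F = (1-p) + p/d
= (1 - 0.2800) + 0.2800/16
= 0.7200 + 0.0175
= 0.7375

0.7375


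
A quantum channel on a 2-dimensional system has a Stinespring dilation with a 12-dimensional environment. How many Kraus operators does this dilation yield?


Tracing out the environment in an orthonormal basis {|i>_E} gives Kraus operators K_i = <i|_E U |0>_E.
Number of Kraus operators = dim(H_env) = d_env
= 12

12


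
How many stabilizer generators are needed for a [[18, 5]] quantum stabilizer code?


For an [[n,k]] stabilizer code:
Number of stabilizer generators = n - k
= 18 - 5
= 13

13


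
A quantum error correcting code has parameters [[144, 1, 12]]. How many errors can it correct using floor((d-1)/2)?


Code parameters: [[144, 1, 12]], distance d = 12.
Number of correctable errors = floor((d-1)/2)
= floor((12 - 1)/2)
= floor(11/2)
= 5

5


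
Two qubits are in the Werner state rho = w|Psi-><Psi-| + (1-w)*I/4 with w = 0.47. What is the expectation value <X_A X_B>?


|Psi-> = (|01> - |10>)/sqrt(2)
For the pure Bell state, <X_A X_B> = -1 (Bell-state Pauli correlator).
The maximally-mixed part I/4 has tr(I/4 * P tensor P) = 0 for any traceless Pauli P.
So <X_A X_B>_rho = w * (-1) + (1 - w) * 0
= 0.47 * (-1)
= -0.4700

-0.4700


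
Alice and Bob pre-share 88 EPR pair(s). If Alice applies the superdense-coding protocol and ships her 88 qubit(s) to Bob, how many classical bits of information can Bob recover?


Superdense coding allows 2 classical bits per shared entangled pair.
88 pair(s) -> 2 * 88 = 176 classical bits

176


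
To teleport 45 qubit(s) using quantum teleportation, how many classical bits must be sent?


Quantum teleportation requires 2 classical bits per qubit teleported.
45 qubit(s) -> 2 * 45 = 90 classical bits

90


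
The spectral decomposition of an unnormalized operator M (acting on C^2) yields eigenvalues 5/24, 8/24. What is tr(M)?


tr(M) = sum of eigenvalues
= 5/24 + 8/24
= 13/24
= 0.5417

0.5417


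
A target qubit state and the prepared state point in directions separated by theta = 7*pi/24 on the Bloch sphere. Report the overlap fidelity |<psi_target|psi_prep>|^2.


For states separated by angle theta on Bloch sphere:
F = cos^2(theta/2)
theta = 7*pi/24 = 0.9163
theta/2 = 0.4581
cos(theta/2) = 0.8969
F = 0.8044

0.8044


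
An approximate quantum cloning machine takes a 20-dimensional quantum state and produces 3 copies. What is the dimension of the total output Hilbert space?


Output space = H^(tensor 3) where dim(H) = 20
dim = 20^3
= 400 (after 2 factors)
= 8000 (after 3 factors)
= 8000

8000


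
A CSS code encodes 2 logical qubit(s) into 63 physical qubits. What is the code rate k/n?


Code rate R = k/n
= 2/63
= 0.0317

0.0317


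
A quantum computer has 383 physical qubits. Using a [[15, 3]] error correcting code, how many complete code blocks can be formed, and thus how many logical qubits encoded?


Each code block uses 15 physical qubits for 3 logical qubit(s).
Number of complete blocks = floor(383 / 15) = 25
Logical qubits = 25 * 3
= 75

75


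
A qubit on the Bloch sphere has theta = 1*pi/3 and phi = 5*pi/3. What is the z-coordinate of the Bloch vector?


theta = 1.0472, phi = 5.2360
r_z = cos(theta) = 0.5000

0.5000


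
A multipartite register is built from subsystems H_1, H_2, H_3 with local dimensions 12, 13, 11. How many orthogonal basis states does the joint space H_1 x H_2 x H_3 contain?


dim(H_1 x H_2 x H_3) = 12 * 13 * 11
= 156 * 11
= 1716

1716


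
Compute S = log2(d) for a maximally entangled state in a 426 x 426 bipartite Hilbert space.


For a maximally entangled state in d x d:
S = log2(d) = log2(426)
= 8.7347

8.7347


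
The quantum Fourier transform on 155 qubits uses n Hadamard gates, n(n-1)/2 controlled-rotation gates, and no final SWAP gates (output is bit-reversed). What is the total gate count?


Hadamard gates: 155
Controlled rotations: n*(n-1)/2 = 155*154/2 = 11935
SWAP gates: 0 (omitted)
Total = 155 + 11935
= 12090

12090


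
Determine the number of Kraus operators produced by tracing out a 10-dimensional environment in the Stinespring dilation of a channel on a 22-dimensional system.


Tracing out the environment in an orthonormal basis {|i>_E} gives Kraus operators K_i = <i|_E U |0>_E.
Number of Kraus operators = dim(H_env) = d_env
= 10

10


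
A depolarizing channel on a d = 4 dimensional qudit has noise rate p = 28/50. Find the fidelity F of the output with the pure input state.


F = (1-p) + p/d
= (1 - 0.5600) + 0.5600/4
= 0.4400 + 0.1400
= 0.5800

0.5800


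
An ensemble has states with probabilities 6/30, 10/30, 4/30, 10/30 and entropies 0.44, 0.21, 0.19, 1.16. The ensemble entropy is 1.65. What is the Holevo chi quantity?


chi = S(rho) - sum_i p_i * S(rho_i)
Weighted entropy = 6/30 * 0.44 + 10/30 * 0.21 + 4/30 * 0.19 + 10/30 * 1.16
= 0.5700
chi = 1.65 - 0.5700
= 1.0800

1.0800


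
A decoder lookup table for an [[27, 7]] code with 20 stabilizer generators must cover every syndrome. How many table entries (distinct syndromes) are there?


Each stabilizer generator gives a binary (+1 or -1) measurement outcome.
With 20 independent generators:
Total syndromes = 2^20
= 1048576

1048576


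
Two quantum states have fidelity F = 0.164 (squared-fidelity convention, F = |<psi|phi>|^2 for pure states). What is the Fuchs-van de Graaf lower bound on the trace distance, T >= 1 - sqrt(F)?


Fuchs-van de Graaf (squared-fidelity convention): 1 - sqrt(F) <= T <= sqrt(1 - F).
Lower bound: T >= 1 - sqrt(F)
sqrt(F) = sqrt(0.164) = 0.4050
T >= 1 - 0.4050
T >= 0.5950

0.5950


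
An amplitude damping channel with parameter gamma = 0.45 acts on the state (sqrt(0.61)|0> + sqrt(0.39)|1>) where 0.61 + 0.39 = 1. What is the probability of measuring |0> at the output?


For amplitude damping with parameter gamma on state sqrt(a)|0> + sqrt(b)|1>:
alpha^2 = 0.61, beta^2 = 0.39
P(|0>) = alpha^2 + gamma * beta^2
= 0.61 + 0.45 * 0.39
= 0.61 + 0.1755
= 0.7855

0.7855


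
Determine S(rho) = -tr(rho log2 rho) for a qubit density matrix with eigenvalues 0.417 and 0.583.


S = -p*log2(p) - (1-p)*log2(1-p)
p = 0.4170, 1-p = 0.5830
= -0.4170 * log2(0.4170) - 0.5830 * log2(0.5830)
= -(-0.5262) - (-0.4538)
= 0.9800

0.9800


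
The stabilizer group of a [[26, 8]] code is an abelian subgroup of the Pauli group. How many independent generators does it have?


For an [[n,k]] stabilizer code:
Number of stabilizer generators = n - k
= 26 - 8
= 18

18


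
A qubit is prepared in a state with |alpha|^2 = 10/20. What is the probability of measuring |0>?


|alpha|^2 = 10/20 = 0.5000
|beta|^2 = 1 - 10/20 = 10/20 = 0.5000
P(|0>) = |alpha|^2 = 0.5000

0.5000


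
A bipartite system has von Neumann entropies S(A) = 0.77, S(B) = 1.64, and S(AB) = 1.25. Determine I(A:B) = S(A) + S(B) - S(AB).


I(A:B) = S(A) + S(B) - S(AB)
= 0.77 + 1.64 - 1.25
= 1.1600

1.1600


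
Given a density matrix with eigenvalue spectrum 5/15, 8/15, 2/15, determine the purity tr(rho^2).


tr(rho^2) = sum of eigenvalues squared
= (5/15)^2 + (8/15)^2 + (2/15)^2
= (25 + 64 + 4) / 225
= 93/225
= 0.4133

0.4133


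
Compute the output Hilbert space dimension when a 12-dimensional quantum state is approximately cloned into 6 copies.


Output space = H^(tensor 6) where dim(H) = 12
dim = 12^6
= 144 (after 2 factors)
= 1728 (after 3 factors)
= 20736 (after 4 factors)
= 248832 (after 5 factors)
= 2985984 (after 6 factors)
= 2985984

2985984


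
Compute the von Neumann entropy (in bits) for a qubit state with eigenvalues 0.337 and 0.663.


S = -p*log2(p) - (1-p)*log2(1-p)
p = 0.3370, 1-p = 0.6630
= -0.3370 * log2(0.3370) - 0.6630 * log2(0.6630)
= -(-0.5288) - (-0.3931)
= 0.9219

0.9219


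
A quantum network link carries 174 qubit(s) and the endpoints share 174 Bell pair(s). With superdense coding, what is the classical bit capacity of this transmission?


Superdense coding allows 2 classical bits per shared entangled pair.
174 pair(s) -> 2 * 174 = 348 classical bits

348


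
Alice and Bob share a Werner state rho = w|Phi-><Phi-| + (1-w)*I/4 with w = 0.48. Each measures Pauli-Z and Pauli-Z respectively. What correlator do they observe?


|Phi-> = (|00> - |11>)/sqrt(2)
For the pure Bell state, <Z_A Z_B> = +1 (Bell-state Pauli correlator).
The maximally-mixed part I/4 has tr(I/4 * P tensor P) = 0 for any traceless Pauli P.
So <Z_A Z_B>_rho = w * (+1) + (1 - w) * 0
= 0.48 * (+1)
= 0.4800

0.4800


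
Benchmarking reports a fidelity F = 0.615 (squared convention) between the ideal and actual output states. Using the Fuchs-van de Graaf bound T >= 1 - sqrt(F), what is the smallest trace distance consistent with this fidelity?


Fuchs-van de Graaf (squared-fidelity convention): 1 - sqrt(F) <= T <= sqrt(1 - F).
Lower bound: T >= 1 - sqrt(F)
sqrt(F) = sqrt(0.615) = 0.7842
T >= 1 - 0.7842
T >= 0.2158

0.2158


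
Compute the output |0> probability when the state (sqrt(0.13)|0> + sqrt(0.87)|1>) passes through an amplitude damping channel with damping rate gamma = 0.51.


For amplitude damping with parameter gamma on state sqrt(a)|0> + sqrt(b)|1>:
alpha^2 = 0.13, beta^2 = 0.87
P(|0>) = alpha^2 + gamma * beta^2
= 0.13 + 0.51 * 0.87
= 0.13 + 0.4437
= 0.5737

0.5737


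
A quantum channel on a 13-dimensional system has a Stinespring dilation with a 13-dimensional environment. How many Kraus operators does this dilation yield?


Tracing out the environment in an orthonormal basis {|i>_E} gives Kraus operators K_i = <i|_E U |0>_E.
Number of Kraus operators = dim(H_env) = d_env
= 13

13


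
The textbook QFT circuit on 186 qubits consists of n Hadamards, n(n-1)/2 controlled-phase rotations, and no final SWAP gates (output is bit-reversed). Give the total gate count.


Hadamard gates: 186
Controlled rotations: n*(n-1)/2 = 186*185/2 = 17205
SWAP gates: 0 (omitted)
Total = 186 + 17205
= 17391

17391


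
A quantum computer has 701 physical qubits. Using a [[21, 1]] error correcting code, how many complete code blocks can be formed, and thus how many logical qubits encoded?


Each code block uses 21 physical qubits for 1 logical qubit(s).
Number of complete blocks = floor(701 / 21) = 33
Logical qubits = 33 * 1
= 33

33


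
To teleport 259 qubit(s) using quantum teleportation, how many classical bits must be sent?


Quantum teleportation requires 2 classical bits per qubit teleported.
259 qubit(s) -> 2 * 259 = 518 classical bits

518


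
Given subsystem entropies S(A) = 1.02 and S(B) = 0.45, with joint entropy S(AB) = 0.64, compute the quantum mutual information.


I(A:B) = S(A) + S(B) - S(AB)
= 1.02 + 0.45 - 0.64
= 0.8300

0.8300


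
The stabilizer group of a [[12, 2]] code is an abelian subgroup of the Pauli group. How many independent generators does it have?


For an [[n,k]] stabilizer code:
Number of stabilizer generators = n - k
= 12 - 2
= 10

10


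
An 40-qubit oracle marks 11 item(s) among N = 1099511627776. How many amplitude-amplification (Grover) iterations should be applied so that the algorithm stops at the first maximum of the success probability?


After j Grover iterations the success probability is P(j) = sin^2((2j+1)*theta), where sin(theta) = sqrt(k/N).
N = 2^40 = 1099511627776, k = 11
sin(theta) = sqrt(k/N) = 3.16297988e-06
theta = arcsin(sqrt(k/N)) = 3.16297988e-06 rad
P(j) reaches its first maximum when (2j+1)*theta is as close as possible to pi/2, i.e. j = round(pi/(4*theta) - 1/2).
pi/(4*theta) - 1/2 = 248309.0667
(For comparison, the common estimate pi/4 * sqrt(N/k) = 248309.5667; the exact maximiser is used here.)
Optimal iterations = 248309

248309


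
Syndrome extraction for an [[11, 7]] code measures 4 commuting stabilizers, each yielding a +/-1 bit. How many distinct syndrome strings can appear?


Each stabilizer generator gives a binary (+1 or -1) measurement outcome.
With 4 independent generators:
Total syndromes = 2^4
= 16

16


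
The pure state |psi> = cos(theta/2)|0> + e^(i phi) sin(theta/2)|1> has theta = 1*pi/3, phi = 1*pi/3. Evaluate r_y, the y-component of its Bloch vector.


theta = 1.0472, phi = 1.0472
r_y = sin(theta)*sin(phi) = 0.8660 * 0.8660
r_y = 0.7500

0.7500


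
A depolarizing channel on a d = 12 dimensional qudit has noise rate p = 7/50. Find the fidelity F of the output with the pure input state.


F = (1-p) + p/d
= (1 - 0.1400) + 0.1400/12
= 0.8600 + 0.0117
= 0.8717

0.8717


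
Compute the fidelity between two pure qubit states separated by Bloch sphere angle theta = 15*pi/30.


For states separated by angle theta on Bloch sphere:
F = cos^2(theta/2)
theta = 15*pi/30 = 1.5708
theta/2 = 0.7854
cos(theta/2) = 0.7071
F = 0.5000

0.5000


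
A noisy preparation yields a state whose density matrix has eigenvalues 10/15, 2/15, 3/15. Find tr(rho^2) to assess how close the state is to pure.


tr(rho^2) = sum of eigenvalues squared
= (10/15)^2 + (2/15)^2 + (3/15)^2
= (100 + 4 + 9) / 225
= 113/225
= 0.5022

0.5022


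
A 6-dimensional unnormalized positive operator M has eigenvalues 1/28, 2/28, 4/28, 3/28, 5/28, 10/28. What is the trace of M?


tr(M) = sum of eigenvalues
= 1/28 + 2/28 + 4/28 + 3/28 + 5/28 + 10/28
= 25/28
= 0.8929

0.8929


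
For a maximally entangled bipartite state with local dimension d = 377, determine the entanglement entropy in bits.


For a maximally entangled state in d x d:
S = log2(d) = log2(377)
= 8.5584

8.5584


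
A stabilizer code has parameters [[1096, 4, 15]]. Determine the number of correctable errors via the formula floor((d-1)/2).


Code parameters: [[1096, 4, 15]], distance d = 15.
Number of correctable errors = floor((d-1)/2)
= floor((15 - 1)/2)
= floor(14/2)
= 7

7


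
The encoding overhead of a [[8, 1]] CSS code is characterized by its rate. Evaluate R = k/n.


Code rate R = k/n
= 1/8
= 0.1250

0.1250


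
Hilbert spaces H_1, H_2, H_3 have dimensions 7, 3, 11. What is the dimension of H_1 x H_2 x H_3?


dim(H_1 x H_2 x H_3) = 7 * 3 * 11
= 21 * 11
= 231

231


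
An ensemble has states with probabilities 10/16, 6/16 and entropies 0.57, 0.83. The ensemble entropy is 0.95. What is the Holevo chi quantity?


chi = S(rho) - sum_i p_i * S(rho_i)
Weighted entropy = 10/16 * 0.57 + 6/16 * 0.83
= 0.6675
chi = 0.95 - 0.6675
= 0.2825

0.2825


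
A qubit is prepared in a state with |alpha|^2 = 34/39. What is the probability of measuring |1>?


|alpha|^2 = 34/39 = 0.8718
|beta|^2 = 1 - 34/39 = 5/39 = 0.1282
P(|1>) = |beta|^2 = 0.1282

0.1282


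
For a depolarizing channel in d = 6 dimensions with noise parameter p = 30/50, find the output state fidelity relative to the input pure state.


F = (1-p) + p/d
= (1 - 0.6000) + 0.6000/6
= 0.4000 + 0.1000
= 0.5000

0.5000


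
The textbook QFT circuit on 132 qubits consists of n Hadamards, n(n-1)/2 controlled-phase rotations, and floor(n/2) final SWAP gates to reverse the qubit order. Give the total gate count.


Hadamard gates: 132
Controlled rotations: n*(n-1)/2 = 132*131/2 = 8646
SWAP gates: floor(n/2) = floor(132/2) = 66
Total = 132 + 8646 + 66
= 8844

8844


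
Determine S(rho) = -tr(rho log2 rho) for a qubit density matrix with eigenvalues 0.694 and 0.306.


S = -p*log2(p) - (1-p)*log2(1-p)
p = 0.6940, 1-p = 0.3060
= -0.6940 * log2(0.6940) - 0.3060 * log2(0.3060)
= -(-0.3657) - (-0.5228)
= 0.8885

0.8885


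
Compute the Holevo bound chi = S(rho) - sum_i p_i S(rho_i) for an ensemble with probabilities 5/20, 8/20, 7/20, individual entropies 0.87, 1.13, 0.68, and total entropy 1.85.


chi = S(rho) - sum_i p_i * S(rho_i)
Weighted entropy = 5/20 * 0.87 + 8/20 * 1.13 + 7/20 * 0.68
= 0.9075
chi = 1.85 - 0.9075
= 0.9425

0.9425


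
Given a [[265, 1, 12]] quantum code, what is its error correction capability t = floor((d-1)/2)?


Code parameters: [[265, 1, 12]], distance d = 12.
Number of correctable errors = floor((d-1)/2)
= floor((12 - 1)/2)
= floor(11/2)
= 5

5


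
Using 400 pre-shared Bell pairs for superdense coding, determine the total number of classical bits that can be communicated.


Superdense coding allows 2 classical bits per shared entangled pair.
400 pair(s) -> 2 * 400 = 800 classical bits

800


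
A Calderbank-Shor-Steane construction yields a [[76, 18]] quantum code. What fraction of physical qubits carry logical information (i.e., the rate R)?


Code rate R = k/n
= 18/76
= 0.2368

0.2368


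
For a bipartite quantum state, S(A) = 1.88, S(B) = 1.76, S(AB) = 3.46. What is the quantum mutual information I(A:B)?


I(A:B) = S(A) + S(B) - S(AB)
= 1.88 + 1.76 - 3.46
= 0.1800

0.1800


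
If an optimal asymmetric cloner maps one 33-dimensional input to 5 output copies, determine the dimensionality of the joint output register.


Output space = H^(tensor 5) where dim(H) = 33
dim = 33^5
= 1089 (after 2 factors)
= 35937 (after 3 factors)
= 1185921 (after 4 factors)
= 39135393 (after 5 factors)
= 39135393

39135393


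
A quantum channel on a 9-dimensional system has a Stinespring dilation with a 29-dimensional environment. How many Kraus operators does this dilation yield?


Tracing out the environment in an orthonormal basis {|i>_E} gives Kraus operators K_i = <i|_E U |0>_E.
Number of Kraus operators = dim(H_env) = d_env
= 29

29


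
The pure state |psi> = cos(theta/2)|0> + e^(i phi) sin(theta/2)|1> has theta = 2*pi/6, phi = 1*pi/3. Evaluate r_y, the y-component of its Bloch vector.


theta = 1.0472, phi = 1.0472
r_y = sin(theta)*sin(phi) = 0.8660 * 0.8660
r_y = 0.7500

0.7500


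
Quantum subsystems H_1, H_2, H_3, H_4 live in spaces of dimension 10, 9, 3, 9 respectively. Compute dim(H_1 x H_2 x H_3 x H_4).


dim(H_1 x H_2 x H_3 x H_4) = 10 * 9 * 3 * 9
= 90 * 3 * 9
= 270 * 9
= 2430

2430


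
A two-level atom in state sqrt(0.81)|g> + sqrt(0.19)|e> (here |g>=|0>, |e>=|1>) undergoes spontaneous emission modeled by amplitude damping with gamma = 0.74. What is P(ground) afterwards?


For amplitude damping with parameter gamma on state sqrt(a)|0> + sqrt(b)|1>:
alpha^2 = 0.81, beta^2 = 0.19
P(|0>) = alpha^2 + gamma * beta^2
= 0.81 + 0.74 * 0.19
= 0.81 + 0.1406
= 0.9506

0.9506


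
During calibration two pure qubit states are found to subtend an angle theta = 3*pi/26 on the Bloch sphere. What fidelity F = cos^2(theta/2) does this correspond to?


For states separated by angle theta on Bloch sphere:
F = cos^2(theta/2)
theta = 3*pi/26 = 0.3625
theta/2 = 0.1812
cos(theta/2) = 0.9836
F = 0.9675

0.9675


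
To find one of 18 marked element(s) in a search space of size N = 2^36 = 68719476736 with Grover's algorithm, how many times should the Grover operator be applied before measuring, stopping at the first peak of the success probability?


After j Grover iterations the success probability is P(j) = sin^2((2j+1)*theta), where sin(theta) = sqrt(k/N).
N = 2^36 = 68719476736, k = 18
sin(theta) = sqrt(k/N) = 1.618438983e-05
theta = arcsin(sqrt(k/N)) = 1.618438983e-05 rad
P(j) reaches its first maximum when (2j+1)*theta is as close as possible to pi/2, i.e. j = round(pi/(4*theta) - 1/2).
pi/(4*theta) - 1/2 = 48527.6294
(For comparison, the common estimate pi/4 * sqrt(N/k) = 48528.1294; the exact maximiser is used here.)
Optimal iterations = 48528

48528


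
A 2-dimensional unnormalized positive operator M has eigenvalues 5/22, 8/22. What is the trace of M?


tr(M) = sum of eigenvalues
= 5/22 + 8/22
= 13/22
= 0.5909

0.5909


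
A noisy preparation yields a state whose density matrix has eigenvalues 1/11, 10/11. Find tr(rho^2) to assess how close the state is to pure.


tr(rho^2) = sum of eigenvalues squared
= (1/11)^2 + (10/11)^2
= (1 + 100) / 121
= 101/121
= 0.8347

0.8347


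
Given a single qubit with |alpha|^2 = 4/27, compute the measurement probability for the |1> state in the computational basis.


|alpha|^2 = 4/27 = 0.1481
|beta|^2 = 1 - 4/27 = 23/27 = 0.8519
P(|1>) = |beta|^2 = 0.8519

0.8519


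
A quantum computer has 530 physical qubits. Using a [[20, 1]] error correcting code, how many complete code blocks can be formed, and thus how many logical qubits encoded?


Each code block uses 20 physical qubits for 1 logical qubit(s).
Number of complete blocks = floor(530 / 20) = 26
Logical qubits = 26 * 1
= 26

26


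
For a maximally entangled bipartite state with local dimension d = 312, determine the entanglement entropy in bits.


For a maximally entangled state in d x d:
S = log2(d) = log2(312)
= 8.2854

8.2854


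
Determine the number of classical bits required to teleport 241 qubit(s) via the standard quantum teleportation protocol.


Quantum teleportation requires 2 classical bits per qubit teleported.
241 qubit(s) -> 2 * 241 = 482 classical bits

482


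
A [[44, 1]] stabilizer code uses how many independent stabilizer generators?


For an [[n,k]] stabilizer code:
Number of stabilizer generators = n - k
= 44 - 1
= 43

43


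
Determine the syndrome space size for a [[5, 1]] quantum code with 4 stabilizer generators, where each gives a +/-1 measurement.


Each stabilizer generator gives a binary (+1 or -1) measurement outcome.
With 4 independent generators:
Total syndromes = 2^4
= 16

16


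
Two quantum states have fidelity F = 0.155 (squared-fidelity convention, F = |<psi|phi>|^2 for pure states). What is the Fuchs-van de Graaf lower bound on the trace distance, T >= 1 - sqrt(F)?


Fuchs-van de Graaf (squared-fidelity convention): 1 - sqrt(F) <= T <= sqrt(1 - F).
Lower bound: T >= 1 - sqrt(F)
sqrt(F) = sqrt(0.155) = 0.3937
T >= 1 - 0.3937
T >= 0.6063

0.6063


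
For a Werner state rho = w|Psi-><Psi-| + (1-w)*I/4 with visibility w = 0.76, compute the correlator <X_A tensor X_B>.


|Psi-> = (|01> - |10>)/sqrt(2)
For the pure Bell state, <X_A X_B> = -1 (Bell-state Pauli correlator).
The maximally-mixed part I/4 has tr(I/4 * P tensor P) = 0 for any traceless Pauli P.
So <X_A X_B>_rho = w * (-1) + (1 - w) * 0
= 0.76 * (-1)
= -0.7600

-0.7600


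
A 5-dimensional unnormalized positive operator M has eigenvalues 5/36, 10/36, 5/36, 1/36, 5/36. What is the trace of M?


tr(M) = sum of eigenvalues
= 5/36 + 10/36 + 5/36 + 1/36 + 5/36
= 26/36
= 0.7222

0.7222


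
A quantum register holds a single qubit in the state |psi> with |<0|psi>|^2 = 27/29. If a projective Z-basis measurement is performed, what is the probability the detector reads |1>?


|alpha|^2 = 27/29 = 0.9310
|beta|^2 = 1 - 27/29 = 2/29 = 0.0690
P(|1>) = |beta|^2 = 0.0690

0.0690


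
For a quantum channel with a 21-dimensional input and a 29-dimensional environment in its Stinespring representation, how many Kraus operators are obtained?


Tracing out the environment in an orthonormal basis {|i>_E} gives Kraus operators K_i = <i|_E U |0>_E.
Number of Kraus operators = dim(H_env) = d_env
= 29

29


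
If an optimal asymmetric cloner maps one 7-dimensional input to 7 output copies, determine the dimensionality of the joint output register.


Output space = H^(tensor 7) where dim(H) = 7
dim = 7^7
= 49 (after 2 factors)
= 343 (after 3 factors)
= 2401 (after 4 factors)
= 16807 (after 5 factors)
= 117649 (after 6 factors)
= 823543 (after 7 factors)
= 823543

823543


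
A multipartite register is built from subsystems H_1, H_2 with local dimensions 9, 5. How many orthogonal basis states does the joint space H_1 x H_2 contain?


dim(H_1 x H_2) = 9 * 5
= 45

45


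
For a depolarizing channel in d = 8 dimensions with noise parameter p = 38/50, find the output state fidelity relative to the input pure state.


F = (1-p) + p/d
= (1 - 0.7600) + 0.7600/8
= 0.2400 + 0.0950
= 0.3350

0.3350


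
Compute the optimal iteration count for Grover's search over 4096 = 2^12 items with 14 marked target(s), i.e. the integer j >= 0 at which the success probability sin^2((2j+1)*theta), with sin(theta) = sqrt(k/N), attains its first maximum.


After j Grover iterations the success probability is P(j) = sin^2((2j+1)*theta), where sin(theta) = sqrt(k/N).
N = 2^12 = 4096, k = 14
sin(theta) = sqrt(k/N) = 0.05846339667
theta = arcsin(sqrt(k/N)) = 0.05849675234 rad
P(j) reaches its first maximum when (2j+1)*theta is as close as possible to pi/2, i.e. j = round(pi/(4*theta) - 1/2).
pi/(4*theta) - 1/2 = 12.9264
(For comparison, the common estimate pi/4 * sqrt(N/k) = 13.4340; the exact maximiser is used here.)
Optimal iterations = 13

13


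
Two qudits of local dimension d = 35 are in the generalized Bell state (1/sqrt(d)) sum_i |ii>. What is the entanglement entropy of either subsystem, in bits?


For a maximally entangled state in d x d:
S = log2(d) = log2(35)
= 5.1293

5.1293


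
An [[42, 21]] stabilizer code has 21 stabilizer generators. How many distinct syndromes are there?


Each stabilizer generator gives a binary (+1 or -1) measurement outcome.
With 21 independent generators:
Total syndromes = 2^21
= 2097152

2097152


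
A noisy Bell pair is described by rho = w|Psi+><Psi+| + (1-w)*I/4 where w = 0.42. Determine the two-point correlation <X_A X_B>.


|Psi+> = (|01> + |10>)/sqrt(2)
For the pure Bell state, <X_A X_B> = +1 (Bell-state Pauli correlator).
The maximally-mixed part I/4 has tr(I/4 * P tensor P) = 0 for any traceless Pauli P.
So <X_A X_B>_rho = w * (+1) + (1 - w) * 0
= 0.42 * (+1)
= 0.4200

0.4200


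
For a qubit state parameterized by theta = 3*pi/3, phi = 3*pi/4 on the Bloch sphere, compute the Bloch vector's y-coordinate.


theta = 3.1416, phi = 2.3562
r_y = sin(theta)*sin(phi) = 0.0000 * 0.7071
r_y = 0.0000

0.0000


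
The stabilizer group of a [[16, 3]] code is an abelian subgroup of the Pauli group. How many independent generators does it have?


For an [[n,k]] stabilizer code:
Number of stabilizer generators = n - k
= 16 - 3
= 13

13


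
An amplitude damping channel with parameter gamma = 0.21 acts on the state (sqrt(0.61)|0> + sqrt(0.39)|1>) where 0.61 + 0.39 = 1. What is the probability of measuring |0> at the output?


For amplitude damping with parameter gamma on state sqrt(a)|0> + sqrt(b)|1>:
alpha^2 = 0.61, beta^2 = 0.39
P(|0>) = alpha^2 + gamma * beta^2
= 0.61 + 0.21 * 0.39
= 0.61 + 0.0819
= 0.6919

0.6919


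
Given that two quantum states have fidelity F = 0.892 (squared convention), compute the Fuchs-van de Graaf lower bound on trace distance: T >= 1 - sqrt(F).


Fuchs-van de Graaf (squared-fidelity convention): 1 - sqrt(F) <= T <= sqrt(1 - F).
Lower bound: T >= 1 - sqrt(F)
sqrt(F) = sqrt(0.892) = 0.9445
T >= 1 - 0.9445
T >= 0.0555

0.0555


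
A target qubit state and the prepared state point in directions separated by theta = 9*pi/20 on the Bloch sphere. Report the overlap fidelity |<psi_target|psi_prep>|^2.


For states separated by angle theta on Bloch sphere:
F = cos^2(theta/2)
theta = 9*pi/20 = 1.4137
theta/2 = 0.7069
cos(theta/2) = 0.7604
F = 0.5782

0.5782


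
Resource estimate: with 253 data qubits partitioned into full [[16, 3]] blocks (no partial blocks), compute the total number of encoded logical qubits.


Each code block uses 16 physical qubits for 3 logical qubit(s).
Number of complete blocks = floor(253 / 16) = 15
Logical qubits = 15 * 3
= 45

45


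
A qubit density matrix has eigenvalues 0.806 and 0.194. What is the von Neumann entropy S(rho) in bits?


S = -p*log2(p) - (1-p)*log2(1-p)
p = 0.8060, 1-p = 0.1940
= -0.8060 * log2(0.8060) - 0.1940 * log2(0.1940)
= -(-0.2508) - (-0.4590)
= 0.7098

0.7098


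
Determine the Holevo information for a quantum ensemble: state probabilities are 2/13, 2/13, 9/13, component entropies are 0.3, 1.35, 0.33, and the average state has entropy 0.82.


chi = S(rho) - sum_i p_i * S(rho_i)
Weighted entropy = 2/13 * 0.3 + 2/13 * 1.35 + 9/13 * 0.33
= 0.4823
chi = 0.82 - 0.4823
= 0.3377

0.3377
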